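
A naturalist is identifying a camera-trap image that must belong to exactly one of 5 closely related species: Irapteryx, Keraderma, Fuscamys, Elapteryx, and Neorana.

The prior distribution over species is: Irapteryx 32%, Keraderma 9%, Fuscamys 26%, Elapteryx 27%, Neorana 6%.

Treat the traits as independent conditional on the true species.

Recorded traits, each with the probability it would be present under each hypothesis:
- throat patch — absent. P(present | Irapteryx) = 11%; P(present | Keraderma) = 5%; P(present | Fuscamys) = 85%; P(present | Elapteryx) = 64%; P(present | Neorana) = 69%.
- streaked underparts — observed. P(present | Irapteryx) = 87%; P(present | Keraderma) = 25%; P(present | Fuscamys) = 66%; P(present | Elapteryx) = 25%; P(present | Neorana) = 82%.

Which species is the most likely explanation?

Irapteryx

For each hypothesis, the unnormalized posterior weight is prior × product of the trait likelihoods (using 1 − P(present | H) for each absent trait):
  Irapteryx: 0.32 × (1 − 0.11) × 0.87 = 0.24778
  Keraderma: 0.09 × (1 − 0.05) × 0.25 = 0.021375
  Fuscamys: 0.26 × (1 − 0.85) × 0.66 = 0.02574
  Elapteryx: 0.27 × (1 − 0.64) × 0.25 = 0.0243
  Neorana: 0.06 × (1 − 0.69) × 0.82 = 0.015252
The unnormalized weights sum to 0.33444.
P(Irapteryx | evidence) ≈ 0.24778 / 0.33444 ≈ 0.741
P(Keraderma | evidence) ≈ 0.021375 / 0.33444 ≈ 0.064
P(Fuscamys | evidence) ≈ 0.02574 / 0.33444 ≈ 0.077
P(Elapteryx | evidence) ≈ 0.0243 / 0.33444 ≈ 0.073
P(Neorana | evidence) ≈ 0.015252 / 0.33444 ≈ 0.046
The largest is 0.741, so Irapteryx is most probable.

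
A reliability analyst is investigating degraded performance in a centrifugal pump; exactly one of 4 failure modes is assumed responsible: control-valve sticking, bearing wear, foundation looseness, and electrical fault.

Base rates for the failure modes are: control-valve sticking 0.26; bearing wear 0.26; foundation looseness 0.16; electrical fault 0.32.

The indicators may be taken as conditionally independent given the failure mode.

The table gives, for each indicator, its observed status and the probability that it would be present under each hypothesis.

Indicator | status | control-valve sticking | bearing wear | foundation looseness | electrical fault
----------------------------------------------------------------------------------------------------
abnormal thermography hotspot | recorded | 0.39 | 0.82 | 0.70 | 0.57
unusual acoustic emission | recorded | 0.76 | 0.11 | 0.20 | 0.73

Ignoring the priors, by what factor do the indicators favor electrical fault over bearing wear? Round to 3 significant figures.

Joint likelihood of the indicator pattern under each hypothesis:
  electrical fault: 0.57 × 0.73 = 0.4161
  bearing wear: 0.82 × 0.11 = 0.0902
Bayes factor = 0.4161 / 0.0902 ≈ 4.61

4.61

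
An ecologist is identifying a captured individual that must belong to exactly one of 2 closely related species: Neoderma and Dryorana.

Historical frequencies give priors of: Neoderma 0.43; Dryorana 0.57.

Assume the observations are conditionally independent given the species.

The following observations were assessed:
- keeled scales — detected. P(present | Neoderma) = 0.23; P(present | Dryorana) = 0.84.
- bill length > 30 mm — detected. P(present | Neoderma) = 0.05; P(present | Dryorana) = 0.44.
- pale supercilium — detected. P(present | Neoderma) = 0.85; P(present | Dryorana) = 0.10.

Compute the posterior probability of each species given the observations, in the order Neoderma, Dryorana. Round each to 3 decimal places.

0.166, 0.834

For each hypothesis, the unnormalized posterior weight is prior × product of the observation likelihoods:
  Neoderma: 0.43 × 0.23 × 0.05 × 0.85 = 0.0042033
  Dryorana: 0.57 × 0.84 × 0.44 × 0.10 = 0.021067
Normalizing constant Z = 0.0042033 + 0.021067 = 0.02527.
P(Neoderma | evidence) = 0.0042033 / 0.02527 ≈ 0.166
P(Dryorana | evidence) = 0.021067 / 0.02527 ≈ 0.834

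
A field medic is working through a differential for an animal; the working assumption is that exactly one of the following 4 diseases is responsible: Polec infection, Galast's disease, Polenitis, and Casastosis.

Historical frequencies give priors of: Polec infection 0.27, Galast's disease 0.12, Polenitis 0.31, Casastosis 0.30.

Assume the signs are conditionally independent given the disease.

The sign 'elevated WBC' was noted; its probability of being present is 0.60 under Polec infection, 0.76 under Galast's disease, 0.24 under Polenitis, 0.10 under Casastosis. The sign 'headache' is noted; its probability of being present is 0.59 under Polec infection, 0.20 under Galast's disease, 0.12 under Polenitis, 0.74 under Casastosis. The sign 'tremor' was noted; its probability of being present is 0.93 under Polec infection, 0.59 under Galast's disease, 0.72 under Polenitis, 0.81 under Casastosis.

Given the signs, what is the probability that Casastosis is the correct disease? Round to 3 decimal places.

0.145

Multiply each prior by the joint likelihood of the sign pattern:
  Polec infection: 0.27 × 0.60 × 0.59 × 0.93 = 0.088889
  Galast's disease: 0.12 × 0.76 × 0.20 × 0.59 = 0.010762
  Polenitis: 0.31 × 0.24 × 0.12 × 0.72 = 0.0064282
  Casastosis: 0.30 × 0.10 × 0.74 × 0.81 = 0.017982
Marginal likelihood of the evidence = 0.12406.
P(Casastosis | evidence) = 0.017982 / 0.12406 ≈ 0.145.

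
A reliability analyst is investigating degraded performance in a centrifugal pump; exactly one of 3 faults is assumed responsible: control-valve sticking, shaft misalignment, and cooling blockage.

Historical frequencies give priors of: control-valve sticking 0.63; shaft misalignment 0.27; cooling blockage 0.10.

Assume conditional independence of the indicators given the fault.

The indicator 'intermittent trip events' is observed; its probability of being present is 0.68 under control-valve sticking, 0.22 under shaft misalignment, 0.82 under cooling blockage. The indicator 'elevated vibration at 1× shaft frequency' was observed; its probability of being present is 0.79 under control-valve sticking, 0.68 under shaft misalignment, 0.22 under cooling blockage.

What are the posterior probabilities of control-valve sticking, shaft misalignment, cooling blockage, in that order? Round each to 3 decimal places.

For each hypothesis, the unnormalized posterior weight is prior × product of the indicator likelihoods:
  control-valve sticking: 0.63 × 0.68 × 0.79 = 0.33844
  shaft misalignment: 0.27 × 0.22 × 0.68 = 0.040392
  cooling blockage: 0.10 × 0.82 × 0.22 = 0.01804
The unnormalized weights sum to 0.39687.
P(control-valve sticking | evidence) = 0.33844 / 0.39687 ≈ 0.853
P(shaft misalignment | evidence) = 0.040392 / 0.39687 ≈ 0.102
P(cooling blockage | evidence) = 0.01804 / 0.39687 ≈ 0.045

0.853, 0.102, 0.045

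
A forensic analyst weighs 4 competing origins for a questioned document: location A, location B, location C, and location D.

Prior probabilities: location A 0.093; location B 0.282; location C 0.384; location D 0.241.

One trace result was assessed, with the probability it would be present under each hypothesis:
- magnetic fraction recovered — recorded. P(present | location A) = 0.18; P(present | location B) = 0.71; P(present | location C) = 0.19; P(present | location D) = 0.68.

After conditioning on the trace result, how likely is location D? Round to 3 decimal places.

For each hypothesis, the unnormalized posterior weight is prior × likelihood:
  location A: 0.093 × 0.18 = 0.01674
  location B: 0.282 × 0.71 = 0.20022
  location C: 0.384 × 0.19 = 0.07296
  location D: 0.241 × 0.68 = 0.16388
Normalizing constant Z = 0.01674 + 0.20022 + 0.07296 + 0.16388 = 0.4538.
P(location D | evidence) = 0.16388 / 0.4538 ≈ 0.361.

0.361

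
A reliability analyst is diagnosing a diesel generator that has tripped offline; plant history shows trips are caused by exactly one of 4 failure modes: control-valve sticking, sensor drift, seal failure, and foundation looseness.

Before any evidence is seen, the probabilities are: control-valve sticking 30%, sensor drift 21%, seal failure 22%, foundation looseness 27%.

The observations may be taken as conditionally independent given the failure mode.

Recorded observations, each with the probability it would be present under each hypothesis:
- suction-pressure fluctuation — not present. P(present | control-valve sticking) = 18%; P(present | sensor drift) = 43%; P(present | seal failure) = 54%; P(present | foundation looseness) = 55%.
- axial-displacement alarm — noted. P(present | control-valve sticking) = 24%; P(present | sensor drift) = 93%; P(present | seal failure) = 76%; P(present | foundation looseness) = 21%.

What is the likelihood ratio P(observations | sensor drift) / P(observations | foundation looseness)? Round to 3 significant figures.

The Bayes factor is the ratio of the joint likelihoods of the evidence pattern under the two hypotheses (using 1 − P(present | H) for each absent observation).
  sensor drift: (1 − 0.43) × 0.93 = 0.5301
  foundation looseness: (1 − 0.55) × 0.21 = 0.0945
Bayes factor = 0.5301 / 0.0945 ≈ 5.61

5.61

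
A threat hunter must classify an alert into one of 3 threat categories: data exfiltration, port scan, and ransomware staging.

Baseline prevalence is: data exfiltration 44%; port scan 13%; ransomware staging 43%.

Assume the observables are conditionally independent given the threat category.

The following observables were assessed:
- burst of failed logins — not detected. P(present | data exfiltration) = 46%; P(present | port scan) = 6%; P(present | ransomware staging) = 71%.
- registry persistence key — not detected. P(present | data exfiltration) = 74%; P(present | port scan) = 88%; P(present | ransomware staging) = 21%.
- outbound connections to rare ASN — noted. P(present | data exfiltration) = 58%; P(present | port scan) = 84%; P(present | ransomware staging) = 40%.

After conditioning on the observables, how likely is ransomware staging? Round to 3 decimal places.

For each hypothesis, the unnormalized posterior weight is prior × product of the observable likelihoods (using 1 − P(present | H) for each absent observable):
  data exfiltration: 0.44 × (1 − 0.46) × (1 − 0.74) × 0.58 = 0.03583
  port scan: 0.13 × (1 − 0.06) × (1 − 0.88) × 0.84 = 0.012318
  ransomware staging: 0.43 × (1 − 0.71) × (1 − 0.21) × 0.40 = 0.039405
The unnormalized weights sum to 0.087553.
P(ransomware staging | evidence) = 0.039405 / 0.087553 ≈ 0.450.

0.450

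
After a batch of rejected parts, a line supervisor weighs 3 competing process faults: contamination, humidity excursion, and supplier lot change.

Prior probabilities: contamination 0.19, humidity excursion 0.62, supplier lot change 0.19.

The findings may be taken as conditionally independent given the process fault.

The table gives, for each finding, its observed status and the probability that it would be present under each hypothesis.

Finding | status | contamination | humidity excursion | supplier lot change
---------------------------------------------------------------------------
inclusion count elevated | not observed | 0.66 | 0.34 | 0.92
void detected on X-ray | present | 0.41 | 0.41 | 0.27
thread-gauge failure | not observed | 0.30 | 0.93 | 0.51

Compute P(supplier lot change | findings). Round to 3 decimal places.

0.062

Multiply each prior by the joint likelihood of the evidence pattern (using 1 − P(present | H) for each absent finding):
  contamination: 0.19 × (1 − 0.66) × 0.41 × (1 − 0.30) = 0.01854
  humidity excursion: 0.62 × (1 − 0.34) × 0.41 × (1 − 0.93) = 0.011744
  supplier lot change: 0.19 × (1 − 0.92) × 0.27 × (1 − 0.51) = 0.002011
Marginal likelihood of the evidence = 0.032295.
P(supplier lot change | evidence) = 0.002011 / 0.032295 ≈ 0.062.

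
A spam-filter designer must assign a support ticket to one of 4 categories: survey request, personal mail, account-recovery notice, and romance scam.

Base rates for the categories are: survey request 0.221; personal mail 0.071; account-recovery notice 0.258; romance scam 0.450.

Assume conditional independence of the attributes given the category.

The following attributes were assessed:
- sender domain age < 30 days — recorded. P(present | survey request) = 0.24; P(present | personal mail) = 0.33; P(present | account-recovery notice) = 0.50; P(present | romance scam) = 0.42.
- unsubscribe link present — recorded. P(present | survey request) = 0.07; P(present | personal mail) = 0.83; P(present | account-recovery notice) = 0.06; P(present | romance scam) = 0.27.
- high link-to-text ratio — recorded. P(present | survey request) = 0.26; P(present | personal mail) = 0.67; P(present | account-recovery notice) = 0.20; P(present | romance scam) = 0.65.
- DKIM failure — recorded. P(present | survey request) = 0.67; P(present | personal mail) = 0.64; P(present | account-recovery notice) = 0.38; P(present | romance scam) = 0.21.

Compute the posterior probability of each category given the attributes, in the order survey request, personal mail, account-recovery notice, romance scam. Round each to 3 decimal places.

0.039, 0.504, 0.036, 0.421

Multiply each prior by the joint likelihood of the attribute pattern:
  survey request: 0.221 × 0.24 × 0.07 × 0.26 × 0.67 = 0.00064677
  personal mail: 0.071 × 0.33 × 0.83 × 0.67 × 0.64 = 0.0083388
  account-recovery notice: 0.258 × 0.50 × 0.06 × 0.20 × 0.38 = 0.00058824
  romance scam: 0.450 × 0.42 × 0.27 × 0.65 × 0.21 = 0.0069656
Normalizing constant Z = 0.00064677 + 0.0083388 + 0.00058824 + 0.0069656 = 0.016539.
P(survey request | evidence) = 0.00064677 / 0.016539 ≈ 0.039
P(personal mail | evidence) = 0.0083388 / 0.016539 ≈ 0.504
P(account-recovery notice | evidence) = 0.00058824 / 0.016539 ≈ 0.036
P(romance scam | evidence) = 0.0069656 / 0.016539 ≈ 0.421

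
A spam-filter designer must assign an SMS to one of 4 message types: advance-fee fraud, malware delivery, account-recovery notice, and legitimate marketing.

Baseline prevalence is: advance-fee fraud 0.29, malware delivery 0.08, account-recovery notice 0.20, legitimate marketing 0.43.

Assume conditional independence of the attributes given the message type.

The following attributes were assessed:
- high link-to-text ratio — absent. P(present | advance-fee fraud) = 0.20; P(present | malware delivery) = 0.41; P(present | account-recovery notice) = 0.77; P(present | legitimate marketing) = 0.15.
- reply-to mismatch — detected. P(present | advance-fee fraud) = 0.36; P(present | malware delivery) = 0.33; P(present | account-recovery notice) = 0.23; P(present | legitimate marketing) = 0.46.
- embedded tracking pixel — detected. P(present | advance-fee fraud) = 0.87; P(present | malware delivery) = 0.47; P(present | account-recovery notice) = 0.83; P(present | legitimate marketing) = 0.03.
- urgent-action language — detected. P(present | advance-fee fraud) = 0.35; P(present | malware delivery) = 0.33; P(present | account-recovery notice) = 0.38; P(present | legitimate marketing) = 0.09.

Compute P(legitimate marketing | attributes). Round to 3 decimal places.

0.014

For each hypothesis, the unnormalized posterior weight is prior × product of the attribute likelihoods (using 1 − P(present | H) for each absent attribute):
  advance-fee fraud: 0.29 × (1 − 0.20) × 0.36 × 0.87 × 0.35 = 0.025432
  malware delivery: 0.08 × (1 − 0.41) × 0.33 × 0.47 × 0.33 = 0.0024158
  account-recovery notice: 0.20 × (1 − 0.77) × 0.23 × 0.83 × 0.38 = 0.0033369
  legitimate marketing: 0.43 × (1 − 0.15) × 0.46 × 0.03 × 0.09 = 0.00045395
Normalizing constant Z = 0.025432 + 0.0024158 + 0.0033369 + 0.00045395 = 0.031639.
P(legitimate marketing | evidence) = 0.00045395 / 0.031639 ≈ 0.014.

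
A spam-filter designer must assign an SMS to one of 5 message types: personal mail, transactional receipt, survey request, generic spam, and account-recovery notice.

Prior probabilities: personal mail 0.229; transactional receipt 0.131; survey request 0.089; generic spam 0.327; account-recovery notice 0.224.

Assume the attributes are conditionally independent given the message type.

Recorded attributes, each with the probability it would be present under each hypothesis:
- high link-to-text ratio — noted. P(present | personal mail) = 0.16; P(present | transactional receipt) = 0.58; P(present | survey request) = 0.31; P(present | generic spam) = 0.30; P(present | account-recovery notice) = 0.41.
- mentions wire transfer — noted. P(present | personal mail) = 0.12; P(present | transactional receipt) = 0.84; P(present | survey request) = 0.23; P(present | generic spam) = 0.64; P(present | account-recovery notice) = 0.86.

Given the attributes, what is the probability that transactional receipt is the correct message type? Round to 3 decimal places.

By Bayes' rule with conditional independence, the unnormalized weight for each hypothesis is prior × ∏ likelihoods:
  personal mail: 0.229 × 0.16 × 0.12 = 0.0043968
  transactional receipt: 0.131 × 0.58 × 0.84 = 0.063823
  survey request: 0.089 × 0.31 × 0.23 = 0.0063457
  generic spam: 0.327 × 0.30 × 0.64 = 0.062784
  account-recovery notice: 0.224 × 0.41 × 0.86 = 0.078982
The unnormalized weights sum to 0.21633.
P(transactional receipt | evidence) = 0.063823 / 0.21633 ≈ 0.295.

0.295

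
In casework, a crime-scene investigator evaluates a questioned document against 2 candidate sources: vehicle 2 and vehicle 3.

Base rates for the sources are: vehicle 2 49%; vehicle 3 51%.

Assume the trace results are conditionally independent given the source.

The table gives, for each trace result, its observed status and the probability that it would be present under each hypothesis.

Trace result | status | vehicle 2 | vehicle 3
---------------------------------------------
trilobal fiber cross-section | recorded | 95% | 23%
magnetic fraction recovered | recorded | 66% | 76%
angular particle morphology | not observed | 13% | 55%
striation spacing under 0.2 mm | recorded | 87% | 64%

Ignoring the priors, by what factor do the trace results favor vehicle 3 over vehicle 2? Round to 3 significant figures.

0.106

Take the product of per-trace result likelihoods under each hypothesis (using 1 − P(present | H) for each absent trace result), then divide.
  vehicle 3: 0.23 × 0.76 × (1 − 0.55) × 0.64 = 0.050342
  vehicle 2: 0.95 × 0.66 × (1 − 0.13) × 0.87 = 0.47458
Bayes factor = 0.050342 / 0.47458 ≈ 0.106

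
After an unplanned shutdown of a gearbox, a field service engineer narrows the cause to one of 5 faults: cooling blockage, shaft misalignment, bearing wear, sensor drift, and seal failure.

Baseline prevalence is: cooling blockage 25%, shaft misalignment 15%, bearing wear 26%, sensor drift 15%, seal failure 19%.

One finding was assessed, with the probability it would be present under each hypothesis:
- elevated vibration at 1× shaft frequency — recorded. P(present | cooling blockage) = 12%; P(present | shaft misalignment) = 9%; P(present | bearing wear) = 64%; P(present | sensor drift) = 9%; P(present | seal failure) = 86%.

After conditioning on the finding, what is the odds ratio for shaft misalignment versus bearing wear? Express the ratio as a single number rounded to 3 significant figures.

0.0811

The normalizing constant cancels in an odds ratio, so compute prior × likelihood for the two hypotheses only:
  shaft misalignment: 0.15 × 0.09 = 0.0135
  bearing wear: 0.26 × 0.64 = 0.1664
Posterior odds = 0.0135 / 0.1664 ≈ 0.0811.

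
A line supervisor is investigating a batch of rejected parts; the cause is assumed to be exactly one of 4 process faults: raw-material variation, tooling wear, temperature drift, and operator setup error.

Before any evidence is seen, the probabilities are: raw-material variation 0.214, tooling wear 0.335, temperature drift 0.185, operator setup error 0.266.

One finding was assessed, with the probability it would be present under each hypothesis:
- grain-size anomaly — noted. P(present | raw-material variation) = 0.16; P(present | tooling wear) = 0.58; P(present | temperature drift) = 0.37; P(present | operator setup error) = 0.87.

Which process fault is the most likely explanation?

By Bayes' rule, the unnormalized weight for each hypothesis is prior × likelihood:
  raw-material variation: 0.214 × 0.16 = 0.03424
  tooling wear: 0.335 × 0.58 = 0.1943
  temperature drift: 0.185 × 0.37 = 0.06845
  operator setup error: 0.266 × 0.87 = 0.23142
Normalizing constant Z = 0.03424 + 0.1943 + 0.06845 + 0.23142 = 0.52841.
P(raw-material variation | evidence) ≈ 0.03424 / 0.52841 ≈ 0.065
P(tooling wear | evidence) ≈ 0.1943 / 0.52841 ≈ 0.368
P(temperature drift | evidence) ≈ 0.06845 / 0.52841 ≈ 0.130
P(operator setup error | evidence) ≈ 0.23142 / 0.52841 ≈ 0.438
The largest is 0.438, so operator setup error is most probable.

operator setup error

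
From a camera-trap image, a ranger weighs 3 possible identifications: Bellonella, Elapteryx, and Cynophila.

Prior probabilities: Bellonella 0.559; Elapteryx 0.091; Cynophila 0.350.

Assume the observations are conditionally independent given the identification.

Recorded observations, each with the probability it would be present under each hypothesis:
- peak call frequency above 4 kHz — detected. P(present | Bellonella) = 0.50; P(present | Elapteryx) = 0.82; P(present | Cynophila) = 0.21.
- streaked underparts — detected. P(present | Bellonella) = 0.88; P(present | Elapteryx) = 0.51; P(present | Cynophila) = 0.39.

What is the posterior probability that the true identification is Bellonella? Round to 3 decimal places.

By Bayes' rule with conditional independence, the unnormalized weight for each hypothesis is prior × ∏ likelihoods:
  Bellonella: 0.559 × 0.50 × 0.88 = 0.24596
  Elapteryx: 0.091 × 0.82 × 0.51 = 0.038056
  Cynophila: 0.350 × 0.21 × 0.39 = 0.028665
The unnormalized weights sum to 0.31268.
P(Bellonella | evidence) = 0.24596 / 0.31268 ≈ 0.787.

0.787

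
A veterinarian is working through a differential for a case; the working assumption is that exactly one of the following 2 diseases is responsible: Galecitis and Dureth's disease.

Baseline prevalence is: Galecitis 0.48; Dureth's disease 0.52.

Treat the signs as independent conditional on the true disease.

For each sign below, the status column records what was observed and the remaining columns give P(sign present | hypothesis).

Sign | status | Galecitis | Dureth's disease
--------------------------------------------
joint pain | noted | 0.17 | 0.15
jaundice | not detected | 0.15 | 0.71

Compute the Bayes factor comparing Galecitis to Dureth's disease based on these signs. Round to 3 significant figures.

3.32

The Bayes factor is the ratio of the joint likelihoods of the sign pattern under the two hypotheses (using 1 − P(present | H) for each absent sign).
  Galecitis: 0.17 × (1 − 0.15) = 0.1445
  Dureth's disease: 0.15 × (1 − 0.71) = 0.0435
Bayes factor = 0.1445 / 0.0435 ≈ 3.32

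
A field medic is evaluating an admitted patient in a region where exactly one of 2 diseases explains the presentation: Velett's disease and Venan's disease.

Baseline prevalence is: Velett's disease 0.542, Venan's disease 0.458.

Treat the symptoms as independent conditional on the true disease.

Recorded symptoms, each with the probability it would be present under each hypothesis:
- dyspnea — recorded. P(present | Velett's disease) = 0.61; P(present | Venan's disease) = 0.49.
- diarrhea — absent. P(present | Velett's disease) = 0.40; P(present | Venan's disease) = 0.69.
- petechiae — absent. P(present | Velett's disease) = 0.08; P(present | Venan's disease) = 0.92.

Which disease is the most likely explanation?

For each hypothesis, the unnormalized posterior weight is prior × product of the symptom likelihoods (using 1 − P(present | H) for each absent symptom):
  Velett's disease: 0.542 × 0.61 × (1 − 0.40) × (1 − 0.08) = 0.1825
  Venan's disease: 0.458 × 0.49 × (1 − 0.69) × (1 − 0.92) = 0.0055656
Normalizing constant Z = 0.1825 + 0.0055656 = 0.18807.
P(Velett's disease | evidence) ≈ 0.1825 / 0.18807 ≈ 0.970
P(Venan's disease | evidence) ≈ 0.0055656 / 0.18807 ≈ 0.030
The largest is 0.970, so Velett's disease is most probable.

Velett's disease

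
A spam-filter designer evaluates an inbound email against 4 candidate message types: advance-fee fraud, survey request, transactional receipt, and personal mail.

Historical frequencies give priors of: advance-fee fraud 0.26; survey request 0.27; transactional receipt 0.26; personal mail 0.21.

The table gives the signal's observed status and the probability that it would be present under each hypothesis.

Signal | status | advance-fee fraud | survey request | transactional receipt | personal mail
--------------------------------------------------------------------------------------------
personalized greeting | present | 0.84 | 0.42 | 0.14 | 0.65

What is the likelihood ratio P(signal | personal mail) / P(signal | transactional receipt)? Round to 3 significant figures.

4.64

The Bayes factor is the ratio of the two likelihoods.
  personal mail: 0.65
  transactional receipt: 0.14
Bayes factor = 0.65 / 0.14 ≈ 4.64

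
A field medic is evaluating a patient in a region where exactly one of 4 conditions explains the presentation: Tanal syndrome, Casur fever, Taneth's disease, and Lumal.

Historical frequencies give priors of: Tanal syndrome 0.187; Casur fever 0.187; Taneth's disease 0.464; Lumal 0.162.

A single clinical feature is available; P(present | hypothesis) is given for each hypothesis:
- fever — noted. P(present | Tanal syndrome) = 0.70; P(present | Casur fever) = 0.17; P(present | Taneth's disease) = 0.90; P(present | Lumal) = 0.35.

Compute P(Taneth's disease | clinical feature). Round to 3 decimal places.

0.656

For each hypothesis, the unnormalized posterior weight is prior × likelihood:
  Tanal syndrome: 0.187 × 0.70 = 0.1309
  Casur fever: 0.187 × 0.17 = 0.03179
  Taneth's disease: 0.464 × 0.90 = 0.4176
  Lumal: 0.162 × 0.35 = 0.0567
The unnormalized weights sum to 0.63699.
P(Taneth's disease | evidence) = 0.4176 / 0.63699 ≈ 0.656.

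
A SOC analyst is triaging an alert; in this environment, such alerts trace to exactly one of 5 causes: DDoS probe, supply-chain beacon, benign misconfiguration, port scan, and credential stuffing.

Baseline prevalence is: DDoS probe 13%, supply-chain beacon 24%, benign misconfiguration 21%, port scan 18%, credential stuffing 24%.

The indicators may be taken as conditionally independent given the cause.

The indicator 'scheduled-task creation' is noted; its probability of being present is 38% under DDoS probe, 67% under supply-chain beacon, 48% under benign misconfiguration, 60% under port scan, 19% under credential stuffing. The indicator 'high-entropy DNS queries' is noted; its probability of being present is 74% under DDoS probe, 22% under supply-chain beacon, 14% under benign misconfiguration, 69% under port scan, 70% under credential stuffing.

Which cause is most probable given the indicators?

port scan

By Bayes' rule with conditional independence, the unnormalized weight for each hypothesis is prior × ∏ likelihoods:
  DDoS probe: 0.13 × 0.38 × 0.74 = 0.036556
  supply-chain beacon: 0.24 × 0.67 × 0.22 = 0.035376
  benign misconfiguration: 0.21 × 0.48 × 0.14 = 0.014112
  port scan: 0.18 × 0.60 × 0.69 = 0.07452
  credential stuffing: 0.24 × 0.19 × 0.70 = 0.03192
The unnormalized weights sum to 0.19248.
P(DDoS probe | evidence) ≈ 0.036556 / 0.19248 ≈ 0.190
P(supply-chain beacon | evidence) ≈ 0.035376 / 0.19248 ≈ 0.184
P(benign misconfiguration | evidence) ≈ 0.014112 / 0.19248 ≈ 0.073
P(port scan | evidence) ≈ 0.07452 / 0.19248 ≈ 0.387
P(credential stuffing | evidence) ≈ 0.03192 / 0.19248 ≈ 0.166
The largest is 0.387, so port scan is most probable.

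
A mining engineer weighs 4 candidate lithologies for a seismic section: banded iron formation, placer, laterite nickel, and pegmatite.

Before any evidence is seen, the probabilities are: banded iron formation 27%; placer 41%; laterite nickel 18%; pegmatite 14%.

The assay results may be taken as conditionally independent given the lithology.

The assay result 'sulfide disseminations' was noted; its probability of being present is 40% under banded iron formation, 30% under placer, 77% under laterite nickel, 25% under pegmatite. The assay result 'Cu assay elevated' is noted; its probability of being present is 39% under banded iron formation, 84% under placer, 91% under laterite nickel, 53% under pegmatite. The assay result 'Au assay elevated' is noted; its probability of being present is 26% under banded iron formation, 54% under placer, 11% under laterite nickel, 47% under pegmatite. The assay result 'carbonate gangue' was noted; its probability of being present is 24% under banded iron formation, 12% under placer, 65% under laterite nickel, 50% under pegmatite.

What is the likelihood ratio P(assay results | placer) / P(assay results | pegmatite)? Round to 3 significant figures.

The Bayes factor is the ratio of the joint likelihoods of the assay result pattern under the two hypotheses.
  placer: 0.30 × 0.84 × 0.54 × 0.12 = 0.01633
  pegmatite: 0.25 × 0.53 × 0.47 × 0.50 = 0.031137
Bayes factor = 0.01633 / 0.031137 ≈ 0.524

0.524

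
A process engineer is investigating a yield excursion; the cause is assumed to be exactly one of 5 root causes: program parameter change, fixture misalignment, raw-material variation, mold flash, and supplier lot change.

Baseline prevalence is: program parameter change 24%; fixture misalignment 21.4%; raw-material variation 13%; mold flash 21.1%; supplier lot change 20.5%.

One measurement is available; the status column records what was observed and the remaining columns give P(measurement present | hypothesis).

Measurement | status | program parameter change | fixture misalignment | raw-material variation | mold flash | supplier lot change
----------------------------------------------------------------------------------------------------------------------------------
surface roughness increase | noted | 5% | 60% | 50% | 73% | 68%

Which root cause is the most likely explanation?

mold flash

For each hypothesis, the unnormalized posterior weight is prior × likelihood:
  program parameter change: 0.240 × 0.05 = 0.012
  fixture misalignment: 0.214 × 0.60 = 0.1284
  raw-material variation: 0.130 × 0.50 = 0.065
  mold flash: 0.211 × 0.73 = 0.15403
  supplier lot change: 0.205 × 0.68 = 0.1394
Normalizing constant Z = 0.012 + 0.1284 + 0.065 + 0.15403 + 0.1394 = 0.49883.
P(program parameter change | evidence) ≈ 0.012 / 0.49883 ≈ 0.024
P(fixture misalignment | evidence) ≈ 0.1284 / 0.49883 ≈ 0.257
P(raw-material variation | evidence) ≈ 0.065 / 0.49883 ≈ 0.130
P(mold flash | evidence) ≈ 0.15403 / 0.49883 ≈ 0.309
P(supplier lot change | evidence) ≈ 0.1394 / 0.49883 ≈ 0.279
The largest is 0.309, so mold flash is most probable.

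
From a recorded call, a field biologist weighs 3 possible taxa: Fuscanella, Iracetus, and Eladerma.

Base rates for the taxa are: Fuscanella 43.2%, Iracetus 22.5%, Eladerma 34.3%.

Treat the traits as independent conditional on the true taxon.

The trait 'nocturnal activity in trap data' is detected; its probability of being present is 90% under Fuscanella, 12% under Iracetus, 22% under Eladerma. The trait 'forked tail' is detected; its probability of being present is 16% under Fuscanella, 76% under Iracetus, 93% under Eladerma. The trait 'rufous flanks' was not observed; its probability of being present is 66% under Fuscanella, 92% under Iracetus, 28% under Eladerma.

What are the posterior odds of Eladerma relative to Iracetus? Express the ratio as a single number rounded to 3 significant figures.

30.8

Unnormalized posterior weight (prior times the trait likelihoods) for each of the two hypotheses (using 1 − P(present | H) for each absent trait):
  Eladerma: 0.343 × 0.22 × 0.93 × (1 − 0.28) = 0.050528
  Iracetus: 0.225 × 0.12 × 0.76 × (1 − 0.92) = 0.0016416
Odds(Eladerma : Iracetus) = 0.050528 / 0.0016416 ≈ 30.8.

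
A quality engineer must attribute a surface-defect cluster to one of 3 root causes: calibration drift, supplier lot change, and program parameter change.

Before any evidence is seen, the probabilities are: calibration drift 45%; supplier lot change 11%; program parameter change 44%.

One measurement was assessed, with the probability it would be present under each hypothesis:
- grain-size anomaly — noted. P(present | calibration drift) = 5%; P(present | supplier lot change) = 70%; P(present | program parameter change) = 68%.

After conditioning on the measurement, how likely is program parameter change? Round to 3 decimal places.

By Bayes' rule, the unnormalized weight for each hypothesis is prior × likelihood:
  calibration drift: 0.45 × 0.05 = 0.0225
  supplier lot change: 0.11 × 0.70 = 0.077
  program parameter change: 0.44 × 0.68 = 0.2992
Normalizing constant Z = 0.0225 + 0.077 + 0.2992 = 0.3987.
P(program parameter change | evidence) = 0.2992 / 0.3987 ≈ 0.750.

0.750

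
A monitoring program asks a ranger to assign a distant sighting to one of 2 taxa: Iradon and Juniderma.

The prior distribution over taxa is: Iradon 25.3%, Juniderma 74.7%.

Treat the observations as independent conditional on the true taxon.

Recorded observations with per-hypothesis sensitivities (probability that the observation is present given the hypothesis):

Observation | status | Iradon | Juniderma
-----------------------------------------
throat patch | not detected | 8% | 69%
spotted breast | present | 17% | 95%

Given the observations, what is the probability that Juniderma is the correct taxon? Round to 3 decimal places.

By Bayes' rule with conditional independence, the unnormalized weight for each hypothesis is prior × ∏ likelihoods (using 1 − P(present | H) for each absent observation):
  Iradon: 0.253 × (1 − 0.08) × 0.17 = 0.039569
  Juniderma: 0.747 × (1 − 0.69) × 0.95 = 0.21999
Marginal likelihood of the evidence = 0.25956.
P(Juniderma | evidence) = 0.21999 / 0.25956 ≈ 0.848.

0.848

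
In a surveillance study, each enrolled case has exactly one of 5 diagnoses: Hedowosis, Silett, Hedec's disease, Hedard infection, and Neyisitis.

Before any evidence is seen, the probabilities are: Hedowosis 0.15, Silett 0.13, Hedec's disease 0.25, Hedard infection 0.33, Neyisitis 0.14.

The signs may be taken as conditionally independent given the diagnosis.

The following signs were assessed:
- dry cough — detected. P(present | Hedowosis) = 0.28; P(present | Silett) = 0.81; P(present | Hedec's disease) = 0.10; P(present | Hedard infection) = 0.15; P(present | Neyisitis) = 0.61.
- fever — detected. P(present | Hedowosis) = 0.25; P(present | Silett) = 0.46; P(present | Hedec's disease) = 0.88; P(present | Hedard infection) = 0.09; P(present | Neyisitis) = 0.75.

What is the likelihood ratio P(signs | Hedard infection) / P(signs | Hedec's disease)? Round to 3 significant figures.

0.153

The Bayes factor is the ratio of the joint likelihoods of the sign pattern under the two hypotheses.
  Hedard infection: 0.15 × 0.09 = 0.0135
  Hedec's disease: 0.10 × 0.88 = 0.088
Bayes factor = 0.0135 / 0.088 ≈ 0.153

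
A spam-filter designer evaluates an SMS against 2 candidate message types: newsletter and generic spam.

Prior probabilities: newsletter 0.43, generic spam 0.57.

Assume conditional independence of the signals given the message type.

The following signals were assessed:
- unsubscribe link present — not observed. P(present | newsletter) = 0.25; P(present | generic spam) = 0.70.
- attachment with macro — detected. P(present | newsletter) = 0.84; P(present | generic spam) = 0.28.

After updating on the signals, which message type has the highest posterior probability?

newsletter

For each hypothesis, the unnormalized posterior weight is prior × product of the signal likelihoods (using 1 − P(present | H) for each absent signal):
  newsletter: 0.43 × (1 − 0.25) × 0.84 = 0.2709
  generic spam: 0.57 × (1 − 0.70) × 0.28 = 0.04788
The unnormalized weights sum to 0.31878.
P(newsletter | evidence) ≈ 0.2709 / 0.31878 ≈ 0.850
P(generic spam | evidence) ≈ 0.04788 / 0.31878 ≈ 0.150
The largest is 0.850, so newsletter is most probable.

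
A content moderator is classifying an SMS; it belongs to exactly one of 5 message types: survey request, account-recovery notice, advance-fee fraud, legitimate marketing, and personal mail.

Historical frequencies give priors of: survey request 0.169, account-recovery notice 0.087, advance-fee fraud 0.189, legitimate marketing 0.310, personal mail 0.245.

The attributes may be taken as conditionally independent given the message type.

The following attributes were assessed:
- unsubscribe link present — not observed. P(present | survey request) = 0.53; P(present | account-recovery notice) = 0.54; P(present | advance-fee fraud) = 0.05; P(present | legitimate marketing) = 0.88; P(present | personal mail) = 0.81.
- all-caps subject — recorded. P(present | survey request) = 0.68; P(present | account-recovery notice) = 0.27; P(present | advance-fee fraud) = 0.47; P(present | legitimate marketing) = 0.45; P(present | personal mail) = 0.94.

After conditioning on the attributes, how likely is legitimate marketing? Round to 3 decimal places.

By Bayes' rule with conditional independence, the unnormalized weight for each hypothesis is prior × ∏ likelihoods (using 1 − P(present | H) for each absent attribute):
  survey request: 0.169 × (1 − 0.53) × 0.68 = 0.054012
  account-recovery notice: 0.087 × (1 − 0.54) × 0.27 = 0.010805
  advance-fee fraud: 0.189 × (1 − 0.05) × 0.47 = 0.084388
  legitimate marketing: 0.310 × (1 − 0.88) × 0.45 = 0.01674
  personal mail: 0.245 × (1 − 0.81) × 0.94 = 0.043757
The unnormalized weights sum to 0.2097.
P(legitimate marketing | evidence) = 0.01674 / 0.2097 ≈ 0.080.

0.080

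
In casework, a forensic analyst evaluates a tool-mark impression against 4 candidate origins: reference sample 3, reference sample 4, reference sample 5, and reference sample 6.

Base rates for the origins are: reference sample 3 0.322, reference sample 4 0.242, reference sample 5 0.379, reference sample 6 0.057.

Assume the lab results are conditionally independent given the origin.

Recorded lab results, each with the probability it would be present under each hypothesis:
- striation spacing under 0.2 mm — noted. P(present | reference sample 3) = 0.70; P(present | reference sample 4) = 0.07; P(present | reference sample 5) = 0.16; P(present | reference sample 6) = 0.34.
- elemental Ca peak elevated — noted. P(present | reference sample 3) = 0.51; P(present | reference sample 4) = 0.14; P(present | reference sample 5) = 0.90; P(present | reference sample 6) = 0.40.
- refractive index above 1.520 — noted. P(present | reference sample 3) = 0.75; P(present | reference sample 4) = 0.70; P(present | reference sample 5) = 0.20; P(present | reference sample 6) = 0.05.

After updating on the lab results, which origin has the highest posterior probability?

By Bayes' rule with conditional independence, the unnormalized weight for each hypothesis is prior × ∏ likelihoods:
  reference sample 3: 0.322 × 0.70 × 0.51 × 0.75 = 0.086216
  reference sample 4: 0.242 × 0.07 × 0.14 × 0.70 = 0.0016601
  reference sample 5: 0.379 × 0.16 × 0.90 × 0.20 = 0.010915
  reference sample 6: 0.057 × 0.34 × 0.40 × 0.05 = 0.0003876
Marginal likelihood of the evidence = 0.099178.
P(reference sample 3 | evidence) ≈ 0.086216 / 0.099178 ≈ 0.869
P(reference sample 4 | evidence) ≈ 0.0016601 / 0.099178 ≈ 0.017
P(reference sample 5 | evidence) ≈ 0.010915 / 0.099178 ≈ 0.110
P(reference sample 6 | evidence) ≈ 0.0003876 / 0.099178 ≈ 0.004
The largest is 0.869, so reference sample 3 is most probable.

reference sample 3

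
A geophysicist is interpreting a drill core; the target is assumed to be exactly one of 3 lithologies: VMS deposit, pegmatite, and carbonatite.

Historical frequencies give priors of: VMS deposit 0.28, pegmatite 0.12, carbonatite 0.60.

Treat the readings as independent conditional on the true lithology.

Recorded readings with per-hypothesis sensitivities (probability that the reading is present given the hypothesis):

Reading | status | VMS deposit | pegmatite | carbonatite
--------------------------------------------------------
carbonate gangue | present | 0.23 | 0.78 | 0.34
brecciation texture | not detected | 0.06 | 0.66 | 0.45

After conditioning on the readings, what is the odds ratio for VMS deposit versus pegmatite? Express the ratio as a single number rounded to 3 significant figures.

The normalizing constant cancels in an odds ratio, so compute prior × likelihood for the two hypotheses only (using 1 − P(present | H) for each absent reading):
  VMS deposit: 0.28 × 0.23 × (1 − 0.06) = 0.060536
  pegmatite: 0.12 × 0.78 × (1 − 0.66) = 0.031824
Odds(VMS deposit : pegmatite) = 0.060536 / 0.031824 ≈ 1.90.

1.90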